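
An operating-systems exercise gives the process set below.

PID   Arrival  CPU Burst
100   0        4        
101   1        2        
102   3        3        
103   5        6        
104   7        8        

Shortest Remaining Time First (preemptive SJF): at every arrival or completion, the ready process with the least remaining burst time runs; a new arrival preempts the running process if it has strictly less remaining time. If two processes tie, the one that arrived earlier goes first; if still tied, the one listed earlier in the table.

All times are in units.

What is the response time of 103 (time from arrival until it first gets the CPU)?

Gantt: | 100 0-1 | 101 1-3 | 100 3-6 | 102 6-9 | 103 9-15 | 104 15-23 |
Completion: 100=6  101=3  102=9  103=15  104=23
Turnaround (C−A): 100=6  101=2  102=6  103=10  104=16
Response(103) = first start − arrival = 9 − 5 = 4

4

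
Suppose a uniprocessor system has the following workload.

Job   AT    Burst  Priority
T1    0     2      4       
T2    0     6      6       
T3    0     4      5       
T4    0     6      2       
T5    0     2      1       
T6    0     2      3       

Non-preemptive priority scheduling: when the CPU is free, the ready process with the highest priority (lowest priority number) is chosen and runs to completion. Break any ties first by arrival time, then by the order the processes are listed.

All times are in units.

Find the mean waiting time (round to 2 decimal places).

Gantt: | T5 0-2 | T4 2-8 | T6 8-10 | T1 10-12 | T3 12-16 | T2 16-22 |
Completion: T1=12  T2=22  T3=16  T4=8  T5=2  T6=10
Waiting times: T1=10, T2=16, T3=12, T4=2, T5=0, T6=8
Average waiting = (10+16+12+2+0+8) / 6 = 48/6 = 8.00

8.00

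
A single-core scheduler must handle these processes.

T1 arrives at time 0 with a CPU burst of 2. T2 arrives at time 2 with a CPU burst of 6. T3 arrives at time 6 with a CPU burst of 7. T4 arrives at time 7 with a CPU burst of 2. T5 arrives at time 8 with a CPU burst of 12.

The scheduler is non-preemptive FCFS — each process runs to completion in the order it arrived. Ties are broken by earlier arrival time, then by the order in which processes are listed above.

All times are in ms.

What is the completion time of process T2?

Timeline: | T1 0-2 | T2 2-8 | T3 8-15 | T4 15-17 | T5 17-29 |
Completion: T1=2  T2=8  T3=15  T4=17  T5=29
Turnaround (C−A): T1=2  T2=6  T3=9  T4=10  T5=21

8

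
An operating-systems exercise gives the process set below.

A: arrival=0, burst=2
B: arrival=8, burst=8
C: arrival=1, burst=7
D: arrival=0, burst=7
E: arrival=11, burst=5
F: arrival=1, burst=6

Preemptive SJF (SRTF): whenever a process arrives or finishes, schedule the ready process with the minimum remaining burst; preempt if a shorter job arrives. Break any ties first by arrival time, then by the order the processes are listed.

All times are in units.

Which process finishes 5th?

Schedule: | A 0-2 | F 2-8 | D 8-15 | E 15-20 | C 20-27 | B 27-35 |
Completion: A=2  B=35  C=27  D=15  E=20  F=8
Finish order: A → F → D → E → C → B

C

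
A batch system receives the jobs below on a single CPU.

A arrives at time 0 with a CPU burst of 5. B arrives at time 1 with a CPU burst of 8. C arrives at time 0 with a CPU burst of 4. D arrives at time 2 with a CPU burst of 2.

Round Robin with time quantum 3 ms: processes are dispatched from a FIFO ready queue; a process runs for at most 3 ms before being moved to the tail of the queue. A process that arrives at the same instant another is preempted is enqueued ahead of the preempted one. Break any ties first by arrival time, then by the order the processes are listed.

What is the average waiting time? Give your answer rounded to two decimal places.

8.75

Timeline: | A 0-3 | C 3-6 | B 6-9 | D 9-11 | A 11-13 | C 13-14 | B 14-19 |
Completion: A=13  B=19  C=14  D=11
Turnaround (C−A): A=13  B=18  C=14  D=9
Waiting times: A=8, B=10, C=10, D=7
Average waiting = (8+10+10+7) / 4 = 35/4 = 8.75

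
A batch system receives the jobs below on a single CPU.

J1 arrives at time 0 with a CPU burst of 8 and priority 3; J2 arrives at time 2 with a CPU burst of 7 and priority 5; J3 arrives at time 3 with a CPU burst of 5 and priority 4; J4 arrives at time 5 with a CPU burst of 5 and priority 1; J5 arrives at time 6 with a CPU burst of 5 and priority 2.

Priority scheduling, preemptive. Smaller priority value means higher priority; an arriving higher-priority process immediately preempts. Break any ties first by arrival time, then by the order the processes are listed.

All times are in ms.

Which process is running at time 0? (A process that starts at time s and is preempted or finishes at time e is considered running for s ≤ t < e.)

Timeline: | J1 0-5 | J4 5-10 | J5 10-15 | J1 15-18 | J3 18-23 | J2 23-30 |
Completion: J1=18  J2=30  J3=23  J4=10  J5=15

J1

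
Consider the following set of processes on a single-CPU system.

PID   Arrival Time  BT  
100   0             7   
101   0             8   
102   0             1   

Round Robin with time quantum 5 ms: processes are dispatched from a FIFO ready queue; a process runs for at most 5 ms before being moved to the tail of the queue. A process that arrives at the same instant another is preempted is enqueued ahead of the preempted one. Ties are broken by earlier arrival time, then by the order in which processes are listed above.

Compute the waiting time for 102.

Schedule: | 100 0-5 | 101 5-10 | 102 10-11 | 100 11-13 | 101 13-16 |
Completion: 100=13  101=16  102=11
Waiting(102) = turnaround − burst = 11 − 1 = 10

10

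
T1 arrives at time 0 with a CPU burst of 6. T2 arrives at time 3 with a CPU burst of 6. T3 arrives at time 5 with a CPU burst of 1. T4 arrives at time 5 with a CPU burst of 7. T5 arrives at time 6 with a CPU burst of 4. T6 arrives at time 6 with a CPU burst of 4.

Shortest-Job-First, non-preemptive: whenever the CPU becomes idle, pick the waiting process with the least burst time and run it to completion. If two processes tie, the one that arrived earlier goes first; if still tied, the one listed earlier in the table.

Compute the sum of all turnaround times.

Timeline: | T1 0-6 | T3 6-7 | T5 7-11 | T6 11-15 | T2 15-21 | T4 21-28 |
Completion: T1=6  T2=21  T3=7  T4=28  T5=11  T6=15
Turnaround (C−A): T1=6  T2=18  T3=2  T4=23  T5=5  T6=9
Turnaround = completion − arrival: T1=6, T2=18, T3=2, T4=23, T5=5, T6=9
Total turnaround = 6 + 18 + 2 + 23 + 5 + 9 = 63

63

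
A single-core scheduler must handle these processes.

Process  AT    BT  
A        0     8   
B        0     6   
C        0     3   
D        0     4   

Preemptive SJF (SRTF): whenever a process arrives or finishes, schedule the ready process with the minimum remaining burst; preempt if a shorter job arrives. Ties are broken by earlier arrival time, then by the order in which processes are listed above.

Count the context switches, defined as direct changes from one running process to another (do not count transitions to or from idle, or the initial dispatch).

Timeline: | C 0-3 | D 3-7 | B 7-13 | A 13-21 |
Completion: A=21  B=13  C=3  D=7
Turnaround (C−A): A=21  B=13  C=3  D=7

3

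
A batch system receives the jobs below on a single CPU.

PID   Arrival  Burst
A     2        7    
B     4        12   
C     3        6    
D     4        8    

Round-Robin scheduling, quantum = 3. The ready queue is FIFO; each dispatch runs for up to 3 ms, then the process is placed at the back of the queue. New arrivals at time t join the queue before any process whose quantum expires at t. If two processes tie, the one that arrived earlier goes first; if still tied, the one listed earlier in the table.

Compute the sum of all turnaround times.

Gantt: | idle 0-2 | A 2-5 | C 5-8 | B 8-11 | D 11-14 | A 14-17 | C 17-20 | B 20-23 | D 23-26 | A 26-27 | B 27-30 | D 30-32 | B 32-35 |
Completion: A=27  B=35  C=20  D=32
Turnaround (C−A): A=25  B=31  C=17  D=28
Turnaround = completion − arrival: A=25, B=31, C=17, D=28
Total turnaround = 25 + 31 + 17 + 28 = 101

101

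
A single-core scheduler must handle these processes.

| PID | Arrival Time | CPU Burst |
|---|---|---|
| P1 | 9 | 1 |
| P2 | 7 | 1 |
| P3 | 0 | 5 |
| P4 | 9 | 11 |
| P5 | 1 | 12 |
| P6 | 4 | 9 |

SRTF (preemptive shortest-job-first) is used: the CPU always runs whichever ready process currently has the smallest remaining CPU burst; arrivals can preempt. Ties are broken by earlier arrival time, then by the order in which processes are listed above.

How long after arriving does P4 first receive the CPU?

Timeline: | P3 0-5 | P6 5-7 | P2 7-8 | P6 8-9 | P1 9-10 | P6 10-16 | P4 16-27 | P5 27-39 |
Completion: P1=10  P2=8  P3=5  P4=27  P5=39  P6=16
Response(P4) = first start − arrival = 16 − 9 = 7

7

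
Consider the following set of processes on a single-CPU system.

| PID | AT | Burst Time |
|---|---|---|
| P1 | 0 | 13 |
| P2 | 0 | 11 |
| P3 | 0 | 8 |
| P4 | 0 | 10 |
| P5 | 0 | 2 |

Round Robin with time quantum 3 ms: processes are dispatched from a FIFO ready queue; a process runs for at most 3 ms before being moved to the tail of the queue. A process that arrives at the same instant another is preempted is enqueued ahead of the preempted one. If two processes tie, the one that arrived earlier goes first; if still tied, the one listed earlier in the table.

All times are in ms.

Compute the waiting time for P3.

26

Timeline: | P1 0-3 | P2 3-6 | P3 6-9 | P4 9-12 | P5 12-14 | P1 14-17 | P2 17-20 | P3 20-23 | P4 23-26 | P1 26-29 | P2 29-32 | P3 32-34 | P4 34-37 | P1 37-40 | P2 40-42 | P4 42-43 | P1 43-44 |
Completion: P1=44  P2=42  P3=34  P4=43  P5=14
Turnaround (C−A): P1=44  P2=42  P3=34  P4=43  P5=14
Waiting(P3) = turnaround − burst = 34 − 8 = 26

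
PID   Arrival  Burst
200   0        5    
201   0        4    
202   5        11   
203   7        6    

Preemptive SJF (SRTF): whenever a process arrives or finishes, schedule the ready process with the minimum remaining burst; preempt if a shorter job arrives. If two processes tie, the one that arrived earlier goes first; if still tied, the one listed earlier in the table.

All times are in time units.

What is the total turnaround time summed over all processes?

42

Gantt: | 201 0-4 | 200 4-9 | 203 9-15 | 202 15-26 |
Completion: 200=9  201=4  202=26  203=15
Turnaround (C−A): 200=9  201=4  202=21  203=8
Turnaround = completion − arrival: 200=9, 201=4, 202=21, 203=8
Total turnaround = 9 + 4 + 21 + 8 = 42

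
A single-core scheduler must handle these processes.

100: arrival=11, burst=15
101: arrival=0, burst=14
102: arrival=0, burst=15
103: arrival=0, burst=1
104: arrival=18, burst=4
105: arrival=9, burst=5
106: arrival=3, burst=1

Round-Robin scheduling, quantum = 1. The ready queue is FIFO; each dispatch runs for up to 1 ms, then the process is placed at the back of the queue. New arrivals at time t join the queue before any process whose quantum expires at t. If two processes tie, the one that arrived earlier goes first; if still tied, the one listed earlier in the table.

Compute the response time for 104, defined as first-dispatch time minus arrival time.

Gantt: | 101 0-1 | 102 1-2 | 103 2-3 | 101 3-4 | 102 4-5 | 106 5-6 | 101 6-7 | 102 7-8 | 101 8-9 | 102 9-10 | 105 10-11 | 101 11-12 | 102 12-13 | 100 13-14 | 105 14-15 | 101 15-16 | 102 16-17 | 100 17-18 | 105 18-19 | 101 19-20 | 102 20-21 | 104 21-22 | 100 22-23 | 105 23-24 | 101 24-25 | 102 25-26 | 104 26-27 | 100 27-28 | 105 28-29 | 101 29-30 | 102 30-31 | 104 31-32 | 100 32-33 | 101 33-34 | 102 34-35 | 104 35-36 | 100 36-37 | 101 37-38 | 102 38-39 | 100 39-40 | 101 40-41 | 102 41-42 | 100 42-43 | 101 43-44 | 102 44-45 | 100 45-46 | 101 46-47 | 102 47-48 | 100 48-49 | 102 49-50 | 100 50-55 |
Completion: 100=55  101=47  102=50  103=3  104=36  105=29  106=6
Turnaround (C−A): 100=44  101=47  102=50  103=3  104=18  105=20  106=3
Response(104) = first start − arrival = 21 − 18 = 3

3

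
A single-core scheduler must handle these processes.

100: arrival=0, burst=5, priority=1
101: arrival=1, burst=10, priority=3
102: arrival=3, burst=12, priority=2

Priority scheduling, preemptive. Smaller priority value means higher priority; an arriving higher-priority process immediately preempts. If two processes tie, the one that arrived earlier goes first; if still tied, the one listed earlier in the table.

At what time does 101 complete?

Gantt: | 100 0-5 | 102 5-17 | 101 17-27 |
Completion: 100=5  101=27  102=17
Turnaround (C−A): 100=5  101=26  102=14

27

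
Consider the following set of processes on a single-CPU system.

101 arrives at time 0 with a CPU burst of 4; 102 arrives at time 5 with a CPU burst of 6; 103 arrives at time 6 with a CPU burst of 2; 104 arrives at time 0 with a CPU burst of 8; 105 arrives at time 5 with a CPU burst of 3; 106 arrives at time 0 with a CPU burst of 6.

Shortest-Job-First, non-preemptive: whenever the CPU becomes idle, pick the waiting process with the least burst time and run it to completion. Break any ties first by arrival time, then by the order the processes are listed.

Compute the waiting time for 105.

Gantt: | 101 0-4 | 106 4-10 | 103 10-12 | 105 12-15 | 102 15-21 | 104 21-29 |
Completion: 101=4  102=21  103=12  104=29  105=15  106=10
Turnaround (C−A): 101=4  102=16  103=6  104=29  105=10  106=10
Waiting(105) = turnaround − burst = 10 − 3 = 7

7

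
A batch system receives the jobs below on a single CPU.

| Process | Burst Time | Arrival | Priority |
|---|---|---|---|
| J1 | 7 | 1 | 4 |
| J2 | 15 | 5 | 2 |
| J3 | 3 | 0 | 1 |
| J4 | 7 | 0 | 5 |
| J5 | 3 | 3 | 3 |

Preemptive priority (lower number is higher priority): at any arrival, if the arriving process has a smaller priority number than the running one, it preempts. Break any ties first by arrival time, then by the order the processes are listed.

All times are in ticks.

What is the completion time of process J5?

Timeline: | J3 0-3 | J5 3-5 | J2 5-20 | J5 20-21 | J1 21-28 | J4 28-35 |
Completion: J1=28  J2=20  J3=3  J4=35  J5=21
Turnaround (C−A): J1=27  J2=15  J3=3  J4=35  J5=18

21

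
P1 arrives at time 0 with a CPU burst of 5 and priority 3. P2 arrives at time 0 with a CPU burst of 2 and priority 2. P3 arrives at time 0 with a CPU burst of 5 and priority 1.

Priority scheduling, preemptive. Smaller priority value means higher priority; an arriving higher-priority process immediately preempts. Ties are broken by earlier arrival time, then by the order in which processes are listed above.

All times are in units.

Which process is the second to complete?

P2

Gantt: | P3 0-5 | P2 5-7 | P1 7-12 |
Completion: P1=12  P2=7  P3=5
Finish order: P3 → P2 → P1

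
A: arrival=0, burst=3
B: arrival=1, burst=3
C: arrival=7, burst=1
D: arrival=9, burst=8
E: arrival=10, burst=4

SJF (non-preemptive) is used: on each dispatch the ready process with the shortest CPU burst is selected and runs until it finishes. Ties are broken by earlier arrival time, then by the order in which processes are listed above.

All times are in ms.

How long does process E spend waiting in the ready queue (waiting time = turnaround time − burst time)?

Schedule: | A 0-3 | B 3-6 | idle 6-7 | C 7-8 | idle 8-9 | D 9-17 | E 17-21 |
Completion: A=3  B=6  C=8  D=17  E=21
Turnaround (C−A): A=3  B=5  C=1  D=8  E=11
Waiting(E) = turnaround − burst = 11 − 4 = 7

7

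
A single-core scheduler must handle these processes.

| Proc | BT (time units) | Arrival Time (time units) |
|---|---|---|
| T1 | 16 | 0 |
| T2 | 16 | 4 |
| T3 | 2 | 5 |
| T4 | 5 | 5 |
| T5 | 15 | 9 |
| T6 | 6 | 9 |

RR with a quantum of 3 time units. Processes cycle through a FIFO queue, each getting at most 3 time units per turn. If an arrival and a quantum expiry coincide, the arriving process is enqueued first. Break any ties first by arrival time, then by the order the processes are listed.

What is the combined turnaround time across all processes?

Schedule: | T1 0-6 | T2 6-9 | T3 9-11 | T4 11-14 | T1 14-17 | T5 17-20 | T6 20-23 | T2 23-26 | T4 26-28 | T1 28-31 | T5 31-34 | T6 34-37 | T2 37-40 | T1 40-43 | T5 43-46 | T2 46-49 | T1 49-50 | T5 50-53 | T2 53-56 | T5 56-59 | T2 59-60 |
Completion: T1=50  T2=60  T3=11  T4=28  T5=59  T6=37
Turnaround (C−A): T1=50  T2=56  T3=6  T4=23  T5=50  T6=28
Turnaround = completion − arrival: T1=50, T2=56, T3=6, T4=23, T5=50, T6=28
Total turnaround = 50 + 56 + 6 + 23 + 50 + 28 = 213

213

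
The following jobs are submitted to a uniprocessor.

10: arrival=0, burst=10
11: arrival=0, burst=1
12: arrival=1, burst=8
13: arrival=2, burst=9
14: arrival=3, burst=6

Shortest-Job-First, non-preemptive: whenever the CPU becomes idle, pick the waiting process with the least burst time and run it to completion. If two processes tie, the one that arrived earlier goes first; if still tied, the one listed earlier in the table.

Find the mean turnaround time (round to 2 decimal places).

15.40

Schedule: | 11 0-1 | 12 1-9 | 14 9-15 | 13 15-24 | 10 24-34 |
Completion: 10=34  11=1  12=9  13=24  14=15
Turnaround times: 10=34, 11=1, 12=8, 13=22, 14=12
Average turnaround = (34+1+8+22+12) / 5 = 77/5 = 15.40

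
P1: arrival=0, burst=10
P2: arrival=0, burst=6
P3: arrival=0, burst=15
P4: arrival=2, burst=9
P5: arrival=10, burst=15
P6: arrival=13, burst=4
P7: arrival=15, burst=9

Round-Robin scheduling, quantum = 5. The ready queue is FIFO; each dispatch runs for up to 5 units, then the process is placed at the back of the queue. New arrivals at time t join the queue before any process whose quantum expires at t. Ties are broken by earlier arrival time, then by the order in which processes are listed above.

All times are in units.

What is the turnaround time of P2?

Schedule: | P1 0-5 | P2 5-10 | P3 10-15 | P4 15-20 | P1 20-25 | P5 25-30 | P2 30-31 | P6 31-35 | P7 35-40 | P3 40-45 | P4 45-49 | P5 49-54 | P7 54-58 | P3 58-63 | P5 63-68 |
Completion: P1=25  P2=31  P3=63  P4=49  P5=68  P6=35  P7=58
Turnaround (C−A): P1=25  P2=31  P3=63  P4=47  P5=58  P6=22  P7=43
Turnaround(P2) = completion − arrival = 31 − 0 = 31

31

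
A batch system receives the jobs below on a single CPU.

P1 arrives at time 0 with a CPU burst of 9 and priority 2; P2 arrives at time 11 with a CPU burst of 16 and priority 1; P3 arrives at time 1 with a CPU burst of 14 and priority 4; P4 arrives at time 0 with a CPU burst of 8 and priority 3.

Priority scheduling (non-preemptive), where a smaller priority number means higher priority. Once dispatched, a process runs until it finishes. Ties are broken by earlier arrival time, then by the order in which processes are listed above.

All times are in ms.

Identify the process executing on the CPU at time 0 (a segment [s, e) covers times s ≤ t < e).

Gantt: | P1 0-9 | P4 9-17 | P2 17-33 | P3 33-47 |
Completion: P1=9  P2=33  P3=47  P4=17
Turnaround (C−A): P1=9  P2=22  P3=46  P4=17

P1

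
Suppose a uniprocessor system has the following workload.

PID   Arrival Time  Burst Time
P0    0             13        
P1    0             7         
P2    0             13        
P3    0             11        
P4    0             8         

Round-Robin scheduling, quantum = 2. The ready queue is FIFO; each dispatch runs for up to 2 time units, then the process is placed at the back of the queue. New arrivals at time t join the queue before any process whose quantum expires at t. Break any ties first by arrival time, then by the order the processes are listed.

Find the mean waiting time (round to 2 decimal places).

34.60

Timeline: | P0 0-2 | P1 2-4 | P2 4-6 | P3 6-8 | P4 8-10 | P0 10-12 | P1 12-14 | P2 14-16 | P3 16-18 | P4 18-20 | P0 20-22 | P1 22-24 | P2 24-26 | P3 26-28 | P4 28-30 | P0 30-32 | P1 32-33 | P2 33-35 | P3 35-37 | P4 37-39 | P0 39-41 | P2 41-43 | P3 43-45 | P0 45-47 | P2 47-49 | P3 49-50 | P0 50-51 | P2 51-52 |
Completion: P0=51  P1=33  P2=52  P3=50  P4=39
Waiting times: P0=38, P1=26, P2=39, P3=39, P4=31
Average waiting = (38+26+39+39+31) / 5 = 173/5 = 34.60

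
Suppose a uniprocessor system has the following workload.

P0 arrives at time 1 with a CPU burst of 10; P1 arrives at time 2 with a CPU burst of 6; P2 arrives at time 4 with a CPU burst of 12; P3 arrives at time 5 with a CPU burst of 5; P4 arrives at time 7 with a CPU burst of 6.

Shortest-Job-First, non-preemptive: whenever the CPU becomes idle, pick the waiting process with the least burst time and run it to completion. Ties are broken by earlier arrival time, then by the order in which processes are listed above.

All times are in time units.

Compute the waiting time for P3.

Timeline: | idle 0-1 | P0 1-11 | P3 11-16 | P1 16-22 | P4 22-28 | P2 28-40 |
Completion: P0=11  P1=22  P2=40  P3=16  P4=28
Waiting(P3) = turnaround − burst = 11 − 5 = 6

6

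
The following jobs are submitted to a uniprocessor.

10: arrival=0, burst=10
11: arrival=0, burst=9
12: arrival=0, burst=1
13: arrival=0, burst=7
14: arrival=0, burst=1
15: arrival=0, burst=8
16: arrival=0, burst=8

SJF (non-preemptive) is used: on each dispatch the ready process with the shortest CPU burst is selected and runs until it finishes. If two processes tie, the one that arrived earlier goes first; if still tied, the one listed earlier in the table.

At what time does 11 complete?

Schedule: | 12 0-1 | 14 1-2 | 13 2-9 | 15 9-17 | 16 17-25 | 11 25-34 | 10 34-44 |
Completion: 10=44  11=34  12=1  13=9  14=2  15=17  16=25
Turnaround (C−A): 10=44  11=34  12=1  13=9  14=2  15=17  16=25

34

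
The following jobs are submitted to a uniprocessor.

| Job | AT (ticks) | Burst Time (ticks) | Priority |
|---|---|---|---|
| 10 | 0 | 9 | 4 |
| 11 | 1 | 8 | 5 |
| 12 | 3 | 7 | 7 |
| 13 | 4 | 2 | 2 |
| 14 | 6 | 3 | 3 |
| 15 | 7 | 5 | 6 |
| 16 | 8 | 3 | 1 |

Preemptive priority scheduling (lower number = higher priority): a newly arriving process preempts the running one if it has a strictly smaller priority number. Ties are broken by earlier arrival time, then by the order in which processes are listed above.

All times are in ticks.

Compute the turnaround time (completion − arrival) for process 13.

2

Gantt: | 10 0-4 | 13 4-6 | 14 6-8 | 16 8-11 | 14 11-12 | 10 12-17 | 11 17-25 | 15 25-30 | 12 30-37 |
Completion: 10=17  11=25  12=37  13=6  14=12  15=30  16=11
Turnaround (C−A): 10=17  11=24  12=34  13=2  14=6  15=23  16=3
Turnaround(13) = completion − arrival = 6 − 4 = 2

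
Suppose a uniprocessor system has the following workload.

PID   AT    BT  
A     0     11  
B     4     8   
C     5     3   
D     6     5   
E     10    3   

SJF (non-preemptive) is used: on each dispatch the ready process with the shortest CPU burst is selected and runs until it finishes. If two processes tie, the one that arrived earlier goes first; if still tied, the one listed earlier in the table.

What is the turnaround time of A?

11

Schedule: | A 0-11 | C 11-14 | E 14-17 | D 17-22 | B 22-30 |
Completion: A=11  B=30  C=14  D=22  E=17
Turnaround (C−A): A=11  B=26  C=9  D=16  E=7
Turnaround(A) = completion − arrival = 11 − 0 = 11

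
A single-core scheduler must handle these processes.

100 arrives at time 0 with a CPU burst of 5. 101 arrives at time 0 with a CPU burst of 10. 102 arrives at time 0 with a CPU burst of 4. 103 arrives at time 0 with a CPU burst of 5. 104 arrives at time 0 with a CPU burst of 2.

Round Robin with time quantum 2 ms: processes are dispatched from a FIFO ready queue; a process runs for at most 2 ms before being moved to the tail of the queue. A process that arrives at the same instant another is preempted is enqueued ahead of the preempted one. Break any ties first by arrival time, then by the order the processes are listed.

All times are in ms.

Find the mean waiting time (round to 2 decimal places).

Gantt: | 100 0-2 | 101 2-4 | 102 4-6 | 103 6-8 | 104 8-10 | 100 10-12 | 101 12-14 | 102 14-16 | 103 16-18 | 100 18-19 | 101 19-21 | 103 21-22 | 101 22-26 |
Completion: 100=19  101=26  102=16  103=22  104=10
Waiting times: 100=14, 101=16, 102=12, 103=17, 104=8
Average waiting = (14+16+12+17+8) / 5 = 67/5 = 13.40

13.40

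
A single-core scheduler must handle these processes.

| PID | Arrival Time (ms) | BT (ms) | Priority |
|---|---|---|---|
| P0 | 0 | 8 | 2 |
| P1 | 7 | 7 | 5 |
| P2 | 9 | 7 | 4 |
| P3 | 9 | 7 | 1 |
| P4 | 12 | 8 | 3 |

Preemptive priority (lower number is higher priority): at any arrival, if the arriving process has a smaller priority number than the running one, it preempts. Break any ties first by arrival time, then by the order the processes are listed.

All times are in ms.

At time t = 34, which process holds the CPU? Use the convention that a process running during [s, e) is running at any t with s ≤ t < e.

Timeline: | P0 0-8 | P1 8-9 | P3 9-16 | P4 16-24 | P2 24-31 | P1 31-37 |
Completion: P0=8  P1=37  P2=31  P3=16  P4=24

P1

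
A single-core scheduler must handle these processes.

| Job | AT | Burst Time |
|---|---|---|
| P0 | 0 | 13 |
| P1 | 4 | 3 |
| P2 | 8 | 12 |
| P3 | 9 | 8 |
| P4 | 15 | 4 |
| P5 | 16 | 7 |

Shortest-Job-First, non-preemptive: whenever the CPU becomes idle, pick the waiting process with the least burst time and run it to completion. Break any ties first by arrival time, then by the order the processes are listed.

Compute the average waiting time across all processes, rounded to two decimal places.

Schedule: | P0 0-13 | P1 13-16 | P4 16-20 | P5 20-27 | P3 27-35 | P2 35-47 |
Completion: P0=13  P1=16  P2=47  P3=35  P4=20  P5=27
Turnaround (C−A): P0=13  P1=12  P2=39  P3=26  P4=5  P5=11
Waiting times: P0=0, P1=9, P2=27, P3=18, P4=1, P5=4
Average waiting = (0+9+27+18+1+4) / 6 = 59/6 = 9.83

9.83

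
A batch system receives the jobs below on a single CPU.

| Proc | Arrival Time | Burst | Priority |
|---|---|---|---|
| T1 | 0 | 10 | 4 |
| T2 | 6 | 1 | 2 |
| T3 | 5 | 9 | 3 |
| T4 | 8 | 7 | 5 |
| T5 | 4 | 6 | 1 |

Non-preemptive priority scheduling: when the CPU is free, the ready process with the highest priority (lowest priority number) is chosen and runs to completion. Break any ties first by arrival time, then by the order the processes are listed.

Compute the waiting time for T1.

0

Schedule: | T1 0-10 | T5 10-16 | T2 16-17 | T3 17-26 | T4 26-33 |
Completion: T1=10  T2=17  T3=26  T4=33  T5=16
Waiting(T1) = turnaround − burst = 10 − 10 = 0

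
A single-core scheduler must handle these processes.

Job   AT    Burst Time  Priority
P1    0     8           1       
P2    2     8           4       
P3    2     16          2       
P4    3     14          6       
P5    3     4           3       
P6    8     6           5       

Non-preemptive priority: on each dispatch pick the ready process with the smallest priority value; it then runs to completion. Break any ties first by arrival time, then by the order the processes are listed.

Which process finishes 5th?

P6

Gantt: | P1 0-8 | P3 8-24 | P5 24-28 | P2 28-36 | P6 36-42 | P4 42-56 |
Completion: P1=8  P2=36  P3=24  P4=56  P5=28  P6=42
Finish order: P1 → P3 → P5 → P2 → P6 → P4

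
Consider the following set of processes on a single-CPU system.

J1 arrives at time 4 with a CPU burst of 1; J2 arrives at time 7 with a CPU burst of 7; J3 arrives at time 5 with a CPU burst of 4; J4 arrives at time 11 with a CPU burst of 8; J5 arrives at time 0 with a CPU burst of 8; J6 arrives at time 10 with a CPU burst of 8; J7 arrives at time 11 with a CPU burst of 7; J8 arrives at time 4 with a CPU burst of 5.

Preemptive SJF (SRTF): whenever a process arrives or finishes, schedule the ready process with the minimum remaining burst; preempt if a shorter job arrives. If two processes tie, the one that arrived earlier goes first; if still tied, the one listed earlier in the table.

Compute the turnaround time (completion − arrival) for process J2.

Timeline: | J5 0-4 | J1 4-5 | J5 5-9 | J3 9-13 | J8 13-18 | J2 18-25 | J7 25-32 | J6 32-40 | J4 40-48 |
Completion: J1=5  J2=25  J3=13  J4=48  J5=9  J6=40  J7=32  J8=18
Turnaround (C−A): J1=1  J2=18  J3=8  J4=37  J5=9  J6=30  J7=21  J8=14
Turnaround(J2) = completion − arrival = 25 − 7 = 18

18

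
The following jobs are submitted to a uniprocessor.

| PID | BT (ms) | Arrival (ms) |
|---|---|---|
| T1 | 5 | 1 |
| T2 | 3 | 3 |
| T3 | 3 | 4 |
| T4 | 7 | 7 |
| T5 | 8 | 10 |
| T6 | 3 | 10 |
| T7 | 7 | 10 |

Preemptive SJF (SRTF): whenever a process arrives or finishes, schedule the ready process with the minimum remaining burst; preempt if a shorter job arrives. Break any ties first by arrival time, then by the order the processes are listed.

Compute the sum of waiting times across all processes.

49

Gantt: | idle 0-1 | T1 1-6 | T2 6-9 | T3 9-12 | T6 12-15 | T4 15-22 | T7 22-29 | T5 29-37 |
Completion: T1=6  T2=9  T3=12  T4=22  T5=37  T6=15  T7=29
Turnaround (C−A): T1=5  T2=6  T3=8  T4=15  T5=27  T6=5  T7=19
Waiting = turnaround − burst: T1=0, T2=3, T3=5, T4=8, T5=19, T6=2, T7=12
Total waiting = 0 + 3 + 5 + 8 + 19 + 2 + 12 = 49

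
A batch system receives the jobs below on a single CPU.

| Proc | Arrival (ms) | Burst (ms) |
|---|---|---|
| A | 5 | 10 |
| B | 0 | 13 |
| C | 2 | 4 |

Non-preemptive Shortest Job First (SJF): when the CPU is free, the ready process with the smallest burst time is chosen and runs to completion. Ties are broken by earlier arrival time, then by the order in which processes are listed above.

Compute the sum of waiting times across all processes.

Timeline: | B 0-13 | C 13-17 | A 17-27 |
Completion: A=27  B=13  C=17
Turnaround (C−A): A=22  B=13  C=15
Waiting = turnaround − burst: A=12, B=0, C=11
Total waiting = 12 + 0 + 11 = 23

23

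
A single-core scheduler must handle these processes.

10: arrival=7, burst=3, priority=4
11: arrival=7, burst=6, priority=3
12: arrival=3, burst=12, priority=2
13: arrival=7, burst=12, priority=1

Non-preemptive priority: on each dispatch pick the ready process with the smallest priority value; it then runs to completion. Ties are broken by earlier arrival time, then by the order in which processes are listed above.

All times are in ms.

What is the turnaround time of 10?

Schedule: | idle 0-3 | 12 3-15 | 13 15-27 | 11 27-33 | 10 33-36 |
Completion: 10=36  11=33  12=15  13=27
Turnaround (C−A): 10=29  11=26  12=12  13=20
Turnaround(10) = completion − arrival = 36 − 7 = 29

29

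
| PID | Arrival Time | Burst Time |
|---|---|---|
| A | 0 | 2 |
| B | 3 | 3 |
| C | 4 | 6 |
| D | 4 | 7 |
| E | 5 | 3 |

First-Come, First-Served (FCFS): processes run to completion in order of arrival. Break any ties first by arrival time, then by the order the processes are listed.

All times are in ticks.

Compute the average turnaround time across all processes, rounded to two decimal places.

Timeline: | A 0-2 | idle 2-3 | B 3-6 | C 6-12 | D 12-19 | E 19-22 |
Completion: A=2  B=6  C=12  D=19  E=22
Turnaround (C−A): A=2  B=3  C=8  D=15  E=17
Turnaround times: A=2, B=3, C=8, D=15, E=17
Average turnaround = (2+3+8+15+17) / 5 = 45/5 = 9.00

9.00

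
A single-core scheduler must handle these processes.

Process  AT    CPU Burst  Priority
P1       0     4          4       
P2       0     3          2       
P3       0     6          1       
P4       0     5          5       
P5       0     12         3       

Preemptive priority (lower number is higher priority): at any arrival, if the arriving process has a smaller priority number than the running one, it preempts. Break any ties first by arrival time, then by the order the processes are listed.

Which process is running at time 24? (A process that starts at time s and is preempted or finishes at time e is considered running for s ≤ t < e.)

P1

Timeline: | P3 0-6 | P2 6-9 | P5 9-21 | P1 21-25 | P4 25-30 |
Completion: P1=25  P2=9  P3=6  P4=30  P5=21
Turnaround (C−A): P1=25  P2=9  P3=6  P4=30  P5=21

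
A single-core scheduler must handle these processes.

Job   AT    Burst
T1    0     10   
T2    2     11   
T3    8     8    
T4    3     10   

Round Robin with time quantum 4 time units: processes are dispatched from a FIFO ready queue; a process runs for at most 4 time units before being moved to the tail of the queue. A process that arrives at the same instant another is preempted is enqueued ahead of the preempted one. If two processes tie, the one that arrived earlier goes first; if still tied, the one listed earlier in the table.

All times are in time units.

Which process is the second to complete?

T3

Timeline: | T1 0-4 | T2 4-8 | T4 8-12 | T1 12-16 | T3 16-20 | T2 20-24 | T4 24-28 | T1 28-30 | T3 30-34 | T2 34-37 | T4 37-39 |
Completion: T1=30  T2=37  T3=34  T4=39
Turnaround (C−A): T1=30  T2=35  T3=26  T4=36
Finish order: T1 → T3 → T2 → T4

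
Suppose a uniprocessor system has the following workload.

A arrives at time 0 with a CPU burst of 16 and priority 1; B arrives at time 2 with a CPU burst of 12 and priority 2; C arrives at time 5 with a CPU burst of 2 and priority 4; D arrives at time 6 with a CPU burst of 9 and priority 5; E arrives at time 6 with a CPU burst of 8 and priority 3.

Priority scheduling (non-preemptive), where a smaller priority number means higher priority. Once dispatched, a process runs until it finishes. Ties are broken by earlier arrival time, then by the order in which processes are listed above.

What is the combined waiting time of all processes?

99

Schedule: | A 0-16 | B 16-28 | E 28-36 | C 36-38 | D 38-47 |
Completion: A=16  B=28  C=38  D=47  E=36
Waiting = turnaround − burst: A=0, B=14, C=31, D=32, E=22
Total waiting = 0 + 14 + 31 + 32 + 22 = 99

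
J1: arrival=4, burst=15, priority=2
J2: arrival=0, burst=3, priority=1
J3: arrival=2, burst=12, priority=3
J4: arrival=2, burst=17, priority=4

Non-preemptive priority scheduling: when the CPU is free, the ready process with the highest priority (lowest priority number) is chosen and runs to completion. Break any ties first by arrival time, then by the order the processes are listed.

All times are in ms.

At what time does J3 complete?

Schedule: | J2 0-3 | J3 3-15 | J1 15-30 | J4 30-47 |
Completion: J1=30  J2=3  J3=15  J4=47

15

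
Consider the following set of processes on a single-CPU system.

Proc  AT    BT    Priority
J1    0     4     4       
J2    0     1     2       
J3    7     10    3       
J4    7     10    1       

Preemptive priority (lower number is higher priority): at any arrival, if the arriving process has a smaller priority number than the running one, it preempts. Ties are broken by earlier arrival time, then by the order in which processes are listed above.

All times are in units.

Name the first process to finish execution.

J2

Gantt: | J2 0-1 | J1 1-5 | idle 5-7 | J4 7-17 | J3 17-27 |
Completion: J1=5  J2=1  J3=27  J4=17
Finish order: J2 → J1 → J4 → J3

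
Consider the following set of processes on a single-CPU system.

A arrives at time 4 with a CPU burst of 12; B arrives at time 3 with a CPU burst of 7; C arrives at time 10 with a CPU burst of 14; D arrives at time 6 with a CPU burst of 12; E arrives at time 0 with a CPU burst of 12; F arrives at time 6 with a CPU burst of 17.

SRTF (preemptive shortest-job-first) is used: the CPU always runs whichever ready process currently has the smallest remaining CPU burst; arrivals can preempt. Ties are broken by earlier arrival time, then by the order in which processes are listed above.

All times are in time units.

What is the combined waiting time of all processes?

Gantt: | E 0-3 | B 3-10 | E 10-19 | A 19-31 | D 31-43 | C 43-57 | F 57-74 |
Completion: A=31  B=10  C=57  D=43  E=19  F=74
Waiting = turnaround − burst: A=15, B=0, C=33, D=25, E=7, F=51
Total waiting = 15 + 0 + 33 + 25 + 7 + 51 = 131

131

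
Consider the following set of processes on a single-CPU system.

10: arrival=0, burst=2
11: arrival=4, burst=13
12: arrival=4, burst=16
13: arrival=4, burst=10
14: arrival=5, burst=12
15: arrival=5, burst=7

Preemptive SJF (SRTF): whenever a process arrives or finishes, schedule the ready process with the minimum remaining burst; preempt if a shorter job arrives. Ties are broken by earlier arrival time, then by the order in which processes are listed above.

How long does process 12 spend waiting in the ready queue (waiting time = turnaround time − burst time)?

Timeline: | 10 0-2 | idle 2-4 | 13 4-5 | 15 5-12 | 13 12-21 | 14 21-33 | 11 33-46 | 12 46-62 |
Completion: 10=2  11=46  12=62  13=21  14=33  15=12
Waiting(12) = turnaround − burst = 58 − 16 = 42

42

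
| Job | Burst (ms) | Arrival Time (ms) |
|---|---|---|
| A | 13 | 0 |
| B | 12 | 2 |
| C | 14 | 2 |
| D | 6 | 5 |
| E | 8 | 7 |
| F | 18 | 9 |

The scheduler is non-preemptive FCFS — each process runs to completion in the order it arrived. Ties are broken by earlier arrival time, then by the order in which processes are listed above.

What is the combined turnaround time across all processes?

221

Gantt: | A 0-13 | B 13-25 | C 25-39 | D 39-45 | E 45-53 | F 53-71 |
Completion: A=13  B=25  C=39  D=45  E=53  F=71
Turnaround = completion − arrival: A=13, B=23, C=37, D=40, E=46, F=62
Total turnaround = 13 + 23 + 37 + 40 + 46 + 62 = 221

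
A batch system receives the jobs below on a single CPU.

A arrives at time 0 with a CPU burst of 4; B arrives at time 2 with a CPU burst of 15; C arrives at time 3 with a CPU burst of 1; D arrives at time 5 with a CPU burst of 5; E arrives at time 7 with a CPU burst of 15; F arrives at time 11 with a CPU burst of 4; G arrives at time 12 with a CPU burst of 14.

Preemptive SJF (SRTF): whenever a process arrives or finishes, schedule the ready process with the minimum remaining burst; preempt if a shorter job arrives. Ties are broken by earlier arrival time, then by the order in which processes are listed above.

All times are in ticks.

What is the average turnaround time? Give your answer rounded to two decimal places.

17.71

Schedule: | A 0-4 | C 4-5 | D 5-10 | B 10-11 | F 11-15 | B 15-29 | G 29-43 | E 43-58 |
Completion: A=4  B=29  C=5  D=10  E=58  F=15  G=43
Turnaround (C−A): A=4  B=27  C=2  D=5  E=51  F=4  G=31
Turnaround times: A=4, B=27, C=2, D=5, E=51, F=4, G=31
Average turnaround = (4+27+2+5+51+4+31) / 7 = 124/7 = 17.71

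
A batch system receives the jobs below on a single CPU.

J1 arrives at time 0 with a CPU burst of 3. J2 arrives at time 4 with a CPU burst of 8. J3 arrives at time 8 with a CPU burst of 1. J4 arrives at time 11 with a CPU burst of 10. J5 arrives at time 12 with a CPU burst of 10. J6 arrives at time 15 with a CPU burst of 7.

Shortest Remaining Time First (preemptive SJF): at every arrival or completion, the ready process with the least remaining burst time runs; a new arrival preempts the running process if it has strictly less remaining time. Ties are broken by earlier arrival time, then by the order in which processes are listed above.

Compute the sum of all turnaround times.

67

Schedule: | J1 0-3 | idle 3-4 | J2 4-8 | J3 8-9 | J2 9-13 | J4 13-15 | J6 15-22 | J4 22-30 | J5 30-40 |
Completion: J1=3  J2=13  J3=9  J4=30  J5=40  J6=22
Turnaround (C−A): J1=3  J2=9  J3=1  J4=19  J5=28  J6=7
Turnaround = completion − arrival: J1=3, J2=9, J3=1, J4=19, J5=28, J6=7
Total turnaround = 3 + 9 + 1 + 19 + 28 + 7 = 67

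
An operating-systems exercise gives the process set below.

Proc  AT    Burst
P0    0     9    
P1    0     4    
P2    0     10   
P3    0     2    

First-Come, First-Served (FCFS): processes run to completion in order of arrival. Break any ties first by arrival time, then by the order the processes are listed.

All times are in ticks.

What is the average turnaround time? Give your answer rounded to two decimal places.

17.50

Schedule: | P0 0-9 | P1 9-13 | P2 13-23 | P3 23-25 |
Completion: P0=9  P1=13  P2=23  P3=25
Turnaround (C−A): P0=9  P1=13  P2=23  P3=25
Turnaround times: P0=9, P1=13, P2=23, P3=25
Average turnaround = (9+13+23+25) / 4 = 70/4 = 17.50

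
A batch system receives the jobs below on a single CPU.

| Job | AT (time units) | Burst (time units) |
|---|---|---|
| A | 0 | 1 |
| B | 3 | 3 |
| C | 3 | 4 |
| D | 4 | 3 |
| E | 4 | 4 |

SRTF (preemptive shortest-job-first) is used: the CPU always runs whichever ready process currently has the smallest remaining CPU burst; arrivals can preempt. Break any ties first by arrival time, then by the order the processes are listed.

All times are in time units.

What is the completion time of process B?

Gantt: | A 0-1 | idle 1-3 | B 3-6 | D 6-9 | C 9-13 | E 13-17 |
Completion: A=1  B=6  C=13  D=9  E=17

6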